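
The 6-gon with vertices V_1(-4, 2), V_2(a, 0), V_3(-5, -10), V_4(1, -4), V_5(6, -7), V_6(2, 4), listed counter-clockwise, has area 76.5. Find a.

Write out the shoelace sum; only the two edges meeting at V_2 involve a:
2·Area = [((-4)·0 − a·2) + (a·(-10) − (-5)·0)] + 105
       = -12·a + 105 = 153
⇒ a = -4.

-4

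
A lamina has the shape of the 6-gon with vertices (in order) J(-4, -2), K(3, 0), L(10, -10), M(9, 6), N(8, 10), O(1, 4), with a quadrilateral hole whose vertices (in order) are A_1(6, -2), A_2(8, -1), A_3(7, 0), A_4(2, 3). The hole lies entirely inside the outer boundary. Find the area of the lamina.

94

Outer boundary:
Apply the shoelace (surveyor's) formula: 2A = Σ (x_i·y_{i+1} − x_{i+1}·y_i), indices taken mod 6.
Σ = (6) + (-30) + (150) + (42) + (22) + (14) = 204
Area = |Σ|/2 = 102.
Hole:
Apply the surveyor's formula: 2A = Σ (x_i·y_{i+1} − x_{i+1}·y_i), indices taken mod 4.
Σ = (10) + (7) + (21) + (-22) = 16
Area = |Σ|/2 = 8.
Net area = 102 − 8 = 94.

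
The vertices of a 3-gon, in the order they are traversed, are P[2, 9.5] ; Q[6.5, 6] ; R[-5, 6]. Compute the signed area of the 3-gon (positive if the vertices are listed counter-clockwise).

Apply Gauss's area formula: 2A = Σ (x_i·y_{i+1} − x_{i+1}·y_i), indices taken mod 3.
Cross-terms: -49.75, 69, -59.5  ⇒  Σ = -40.25
Signed area = Σ/2 = -20.125 (negative ⇒ clockwise traversal).

-20.125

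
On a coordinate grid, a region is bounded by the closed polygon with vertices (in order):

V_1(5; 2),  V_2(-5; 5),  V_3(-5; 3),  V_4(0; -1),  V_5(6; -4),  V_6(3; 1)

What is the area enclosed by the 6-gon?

Apply the shoelace formula: 2A = Σ (x_i·y_{i+1} − x_{i+1}·y_i), indices taken mod 6.
V_1→V_2: (5)(5) − (-5)(2) = 35
V_2→V_3: (-5)(3) − (-5)(5) = 10
V_3→V_4: (-5)(-1) − (0)(3) = 5
V_4→V_5: (0)(-4) − (6)(-1) = 6
V_5→V_6: (6)(1) − (3)(-4) = 18
V_6→V_1: (3)(2) − (5)(1) = 1
Σ = 75
Area = |Σ|/2 = 37.5.

37.5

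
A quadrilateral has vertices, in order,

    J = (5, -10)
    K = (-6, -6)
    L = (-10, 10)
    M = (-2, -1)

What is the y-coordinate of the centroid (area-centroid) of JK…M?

Apply Gauss's area formula. First the cross-terms c_i = x_i·y_{i+1} − x_{i+1}·y_i:
  -90, -120, 30, 25  ⇒  2A = -155, A = -77.5.
Then Σ (y_i + y_{i+1})·c_i = 955, so ȳ = 955 / (6·(-77.5)) = -191/93.

-191/93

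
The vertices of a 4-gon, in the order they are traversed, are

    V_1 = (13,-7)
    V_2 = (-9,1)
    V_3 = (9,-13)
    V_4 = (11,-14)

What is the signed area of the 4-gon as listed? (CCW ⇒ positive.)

90

Apply the shoelace formula: 2A = Σ (x_i·y_{i+1} − x_{i+1}·y_i), indices taken mod 4.
V_1→V_2: (13)(1) − (-9)(-7) = -50
V_2→V_3: (-9)(-13) − (9)(1) = 108
V_3→V_4: (9)(-14) − (11)(-13) = 17
V_4→V_1: (11)(-7) − (13)(-14) = 105
Σ = 180
Signed area = Σ/2 = 90 (positive ⇒ counter-clockwise traversal).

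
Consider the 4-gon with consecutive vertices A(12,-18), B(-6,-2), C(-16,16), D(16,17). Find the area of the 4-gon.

Apply the surveyor's formula: 2A = Σ (x_i·y_{i+1} − x_{i+1}·y_i), indices taken mod 4.
A→B: (12)(-2) − (-6)(-18) = -132
B→C: (-6)(16) − (-16)(-2) = -128
C→D: (-16)(17) − (16)(16) = -528
D→A: (16)(-18) − (12)(17) = -492
Σ = -1280
Area = |Σ|/2 = 640.

640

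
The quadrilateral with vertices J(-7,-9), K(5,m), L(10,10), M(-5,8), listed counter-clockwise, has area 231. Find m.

-8

Write out the shoelace sum; only the two edges meeting at K involve m:
2·Area = [((-7)·m − 5·(-9)) + (5·10 − 10·m)] + 231
       = -17·m + 326 = 462
⇒ m = -8.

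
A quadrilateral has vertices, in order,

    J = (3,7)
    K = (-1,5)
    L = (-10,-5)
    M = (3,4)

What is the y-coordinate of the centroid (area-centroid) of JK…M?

388/183

Apply the surveyor's formula. First the cross-terms c_i = x_i·y_{i+1} − x_{i+1}·y_i:
  22, 55, -25, 9  ⇒  2A = 61, A = 30.5.
Then Σ (y_i + y_{i+1})·c_i = 388, so ȳ = 388 / (6·30.5) = 388/183.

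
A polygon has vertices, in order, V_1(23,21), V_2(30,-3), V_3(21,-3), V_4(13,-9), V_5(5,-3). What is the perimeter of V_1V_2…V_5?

84

|V_1V_2| = √((7)² + (-24)²) = √625 = 25
|V_2V_3| = √((-9)² + (0)²) = √81 = 9
|V_3V_4| = √((-8)² + (-6)²) = √100 = 10
|V_4V_5| = √((-8)² + (6)²) = √100 = 10
|V_5V_1| = √((18)² + (24)²) = √900 = 30
Perimeter = 25 + 9 + 10 + 10 + 30 = 84.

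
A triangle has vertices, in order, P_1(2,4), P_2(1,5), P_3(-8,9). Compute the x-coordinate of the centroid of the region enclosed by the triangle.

-5/3

Apply the shoelace (surveyor's) formula. First the cross-terms c_i = x_i·y_{i+1} − x_{i+1}·y_i:
  6, 49, -50  ⇒  2A = 5, A = 2.5.
Then Σ (x_i + x_{i+1})·c_i = -25, so x̄ = -25 / (6·2.5) = -5/3.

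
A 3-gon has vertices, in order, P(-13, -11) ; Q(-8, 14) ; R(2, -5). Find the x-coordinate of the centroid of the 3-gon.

Apply Gauss's area formula. First the cross-terms c_i = x_i·y_{i+1} − x_{i+1}·y_i:
  -270, 12, -87  ⇒  2A = -345, A = -172.5.
Then Σ (x_i + x_{i+1})·c_i = 6555, so x̄ = 6555 / (6·(-172.5)) = -19/3.

-19/3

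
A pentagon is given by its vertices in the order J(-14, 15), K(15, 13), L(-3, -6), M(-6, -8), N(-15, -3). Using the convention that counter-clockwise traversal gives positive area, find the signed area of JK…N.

Apply the surveyor's formula: 2A = Σ (x_i·y_{i+1} − x_{i+1}·y_i), indices taken mod 5.
Cross-terms: -407, -51, -12, -102, -267  ⇒  Σ = -839
Signed area = Σ/2 = -419.5 (negative ⇒ clockwise traversal).

-419.5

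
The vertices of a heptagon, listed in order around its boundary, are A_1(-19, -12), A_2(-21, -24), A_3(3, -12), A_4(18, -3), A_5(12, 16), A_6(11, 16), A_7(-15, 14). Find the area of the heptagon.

Σ = (204) + (324) + (207) + (324) + (16) + (394) + (446) = 1915
Area = |Σ|/2 = 957.5.

957.5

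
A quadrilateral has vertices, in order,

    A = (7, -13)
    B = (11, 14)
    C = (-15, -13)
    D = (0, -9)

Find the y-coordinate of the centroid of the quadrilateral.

-8/3

Apply Gauss's area formula. First the cross-terms c_i = x_i·y_{i+1} − x_{i+1}·y_i:
  241, 67, 135, 63  ⇒  2A = 506, A = 253.
Then Σ (y_i + y_{i+1})·c_i = -4048, so ȳ = -4048 / (6·253) = -8/3.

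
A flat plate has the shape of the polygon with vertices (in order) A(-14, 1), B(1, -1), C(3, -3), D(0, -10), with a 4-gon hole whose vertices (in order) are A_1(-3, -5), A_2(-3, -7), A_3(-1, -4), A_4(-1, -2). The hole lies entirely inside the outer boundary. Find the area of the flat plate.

74.5

Outer boundary:
Apply the surveyor's formula: 2A = Σ (x_i·y_{i+1} − x_{i+1}·y_i), indices taken mod 4.
Σ = (13) + (0) + (-30) + (-140) = -157
Area = |Σ|/2 = 78.5.
Hole:
A_1→A_2: (-3)(-7) − (-3)(-5) = 6
A_2→A_3: (-3)(-4) − (-1)(-7) = 5
A_3→A_4: (-1)(-2) − (-1)(-4) = -2
A_4→A_1: (-1)(-5) − (-3)(-2) = -1
Σ = 8
Area = |Σ|/2 = 4.
Net area = 78.5 − 4 = 74.5.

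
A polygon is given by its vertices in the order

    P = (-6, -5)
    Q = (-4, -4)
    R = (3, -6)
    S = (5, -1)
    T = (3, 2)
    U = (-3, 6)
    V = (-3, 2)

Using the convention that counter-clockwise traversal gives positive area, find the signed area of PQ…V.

71.5

Apply Gauss's area formula: 2A = Σ (x_i·y_{i+1} − x_{i+1}·y_i), indices taken mod 7.
Cross-terms: 4, 36, 27, 13, 24, 12, 27  ⇒  Σ = 143
Signed area = Σ/2 = 71.5 (positive ⇒ counter-clockwise traversal).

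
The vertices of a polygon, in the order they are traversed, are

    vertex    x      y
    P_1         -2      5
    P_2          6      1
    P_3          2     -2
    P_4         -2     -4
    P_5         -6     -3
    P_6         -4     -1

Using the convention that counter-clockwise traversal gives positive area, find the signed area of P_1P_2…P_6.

-52

Σ = (-32) + (-14) + (-12) + (-18) + (-6) + (-22) = -104
Signed area = Σ/2 = -52 (negative ⇒ clockwise traversal).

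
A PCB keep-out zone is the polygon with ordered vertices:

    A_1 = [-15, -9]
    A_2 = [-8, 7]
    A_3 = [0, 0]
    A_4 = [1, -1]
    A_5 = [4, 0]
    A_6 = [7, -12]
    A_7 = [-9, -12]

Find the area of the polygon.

Apply the shoelace (surveyor's) formula: 2A = Σ (x_i·y_{i+1} − x_{i+1}·y_i), indices taken mod 7.
Cross-terms: -177, 0, 0, 4, -48, -192, -99  ⇒  Σ = -512
Area = |Σ|/2 = 256.

256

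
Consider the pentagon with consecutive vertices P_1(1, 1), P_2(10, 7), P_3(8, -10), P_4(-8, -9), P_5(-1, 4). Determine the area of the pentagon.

178.5

Σ = (-3) + (-156) + (-152) + (-41) + (-5) = -357
Area = |Σ|/2 = 178.5.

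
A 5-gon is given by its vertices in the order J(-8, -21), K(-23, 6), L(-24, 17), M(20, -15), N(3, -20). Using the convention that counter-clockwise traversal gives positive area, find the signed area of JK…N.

-668

Cross-terms: -531, -247, 20, -355, -223  ⇒  Σ = -1336
Signed area = Σ/2 = -668 (negative ⇒ clockwise traversal).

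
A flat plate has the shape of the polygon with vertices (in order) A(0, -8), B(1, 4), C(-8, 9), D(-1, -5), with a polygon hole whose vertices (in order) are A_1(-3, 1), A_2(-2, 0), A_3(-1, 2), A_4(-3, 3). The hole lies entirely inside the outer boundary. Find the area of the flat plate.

Outer boundary:
Apply the shoelace (surveyor's) formula: 2A = Σ (x_i·y_{i+1} − x_{i+1}·y_i), indices taken mod 4.
A→B: (0)(4) − (1)(-8) = 8
B→C: (1)(9) − (-8)(4) = 41
C→D: (-8)(-5) − (-1)(9) = 49
D→A: (-1)(-8) − (0)(-5) = 8
Σ = 106
Area = |Σ|/2 = 53.
Hole:
Apply Gauss's area formula: 2A = Σ (x_i·y_{i+1} − x_{i+1}·y_i), indices taken mod 4.
A_1→A_2: (-3)(0) − (-2)(1) = 2
A_2→A_3: (-2)(2) − (-1)(0) = -4
A_3→A_4: (-1)(3) − (-3)(2) = 3
A_4→A_1: (-3)(1) − (-3)(3) = 6
Σ = 7
Area = |Σ|/2 = 3.5.
Net area = 53 − 3.5 = 49.5.

49.5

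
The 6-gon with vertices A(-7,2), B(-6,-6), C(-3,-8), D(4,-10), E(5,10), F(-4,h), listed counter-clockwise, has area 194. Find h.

10

Write out the shoelace sum; only the two edges meeting at F involve h:
2·Area = [(5·h − (-4)·10) + ((-4)·2 − (-7)·h)] + 236
       = 12·h + 268 = 388
⇒ h = 10.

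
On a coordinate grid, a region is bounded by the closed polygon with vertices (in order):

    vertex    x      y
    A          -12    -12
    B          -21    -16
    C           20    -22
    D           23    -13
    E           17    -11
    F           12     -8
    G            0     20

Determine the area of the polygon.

Σ = (-60) + (782) + (246) + (-32) + (-4) + (240) + (240) = 1412
Area = |Σ|/2 = 706.

706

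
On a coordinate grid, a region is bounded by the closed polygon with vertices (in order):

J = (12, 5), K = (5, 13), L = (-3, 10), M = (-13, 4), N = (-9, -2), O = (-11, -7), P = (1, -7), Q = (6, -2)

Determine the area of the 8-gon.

Σ = (131) + (89) + (118) + (62) + (41) + (84) + (40) + (54) = 619
Area = |Σ|/2 = 309.5.

309.5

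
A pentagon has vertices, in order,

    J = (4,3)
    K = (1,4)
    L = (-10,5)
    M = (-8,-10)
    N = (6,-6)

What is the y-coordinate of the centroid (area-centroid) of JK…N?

-343/174

Apply the surveyor's formula. First the cross-terms c_i = x_i·y_{i+1} − x_{i+1}·y_i:
  13, 45, 140, 108, 42  ⇒  2A = 348, A = 174.
Then Σ (y_i + y_{i+1})·c_i = -2058, so ȳ = -2058 / (6·174) = -343/174.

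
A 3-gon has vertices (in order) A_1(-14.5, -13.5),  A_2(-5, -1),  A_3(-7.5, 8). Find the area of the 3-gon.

Apply the shoelace (surveyor's) formula: 2A = Σ (x_i·y_{i+1} − x_{i+1}·y_i), indices taken mod 3.
Cross-terms: -53, -47.5, 217.25  ⇒  Σ = 116.75
Area = |Σ|/2 = 58.375.

58.375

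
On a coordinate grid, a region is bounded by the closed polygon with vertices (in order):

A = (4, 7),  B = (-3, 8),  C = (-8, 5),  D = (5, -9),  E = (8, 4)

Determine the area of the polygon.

Apply the shoelace (surveyor's) formula: 2A = Σ (x_i·y_{i+1} − x_{i+1}·y_i), indices taken mod 5.
Σ = (53) + (49) + (47) + (92) + (40) = 281
Area = |Σ|/2 = 140.5.

140.5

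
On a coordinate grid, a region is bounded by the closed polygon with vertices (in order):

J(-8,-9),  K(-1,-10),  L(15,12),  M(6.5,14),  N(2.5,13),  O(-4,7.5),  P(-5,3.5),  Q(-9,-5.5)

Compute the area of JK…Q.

290.375

Apply Gauss's area formula: 2A = Σ (x_i·y_{i+1} − x_{i+1}·y_i), indices taken mod 8.
J→K: (-8)(-10) − (-1)(-9) = 71
K→L: (-1)(12) − (15)(-10) = 138
L→M: (15)(14) − (6.5)(12) = 132
M→N: (6.5)(13) − (2.5)(14) = 49.5
N→O: (2.5)(7.5) − (-4)(13) = 70.75
O→P: (-4)(3.5) − (-5)(7.5) = 23.5
P→Q: (-5)(-5.5) − (-9)(3.5) = 59
Q→J: (-9)(-9) − (-8)(-5.5) = 37
Σ = 580.75
Area = |Σ|/2 = 290.375.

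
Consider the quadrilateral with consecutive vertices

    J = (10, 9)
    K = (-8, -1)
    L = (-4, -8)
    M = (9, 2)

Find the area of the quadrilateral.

Σ = (62) + (60) + (64) + (61) = 247
Area = |Σ|/2 = 123.5.

123.5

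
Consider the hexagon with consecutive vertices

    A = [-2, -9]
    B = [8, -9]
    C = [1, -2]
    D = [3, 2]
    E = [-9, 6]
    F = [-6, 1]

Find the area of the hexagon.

105

Apply the surveyor's formula: 2A = Σ (x_i·y_{i+1} − x_{i+1}·y_i), indices taken mod 6.
Σ = (90) + (-7) + (8) + (36) + (27) + (56) = 210
Area = |Σ|/2 = 105.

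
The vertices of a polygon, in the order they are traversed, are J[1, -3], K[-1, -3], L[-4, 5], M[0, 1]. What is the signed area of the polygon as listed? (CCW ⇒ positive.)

-14

J→K: (1)(-3) − (-1)(-3) = -6
K→L: (-1)(5) − (-4)(-3) = -17
L→M: (-4)(1) − (0)(5) = -4
M→J: (0)(-3) − (1)(1) = -1
Σ = -28
Signed area = Σ/2 = -14 (negative ⇒ clockwise traversal).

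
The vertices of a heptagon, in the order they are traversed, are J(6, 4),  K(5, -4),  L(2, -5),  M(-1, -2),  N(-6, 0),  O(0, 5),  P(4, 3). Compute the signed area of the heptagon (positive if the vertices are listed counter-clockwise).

Σ = (-44) + (-17) + (-9) + (-12) + (-30) + (-20) + (-2) = -134
Signed area = Σ/2 = -67 (negative ⇒ clockwise traversal).

-67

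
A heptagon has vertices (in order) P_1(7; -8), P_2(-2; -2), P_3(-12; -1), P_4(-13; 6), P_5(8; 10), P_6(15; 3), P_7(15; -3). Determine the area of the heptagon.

Apply the shoelace (surveyor's) formula: 2A = Σ (x_i·y_{i+1} − x_{i+1}·y_i), indices taken mod 7.
Σ = (-30) + (-22) + (-85) + (-178) + (-126) + (-90) + (-99) = -630
Area = |Σ|/2 = 315.

315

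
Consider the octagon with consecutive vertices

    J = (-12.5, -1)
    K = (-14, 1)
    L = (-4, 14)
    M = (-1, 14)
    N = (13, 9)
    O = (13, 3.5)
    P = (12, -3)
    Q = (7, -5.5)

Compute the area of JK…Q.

362.375

J→K: (-12.5)(1) − (-14)(-1) = -26.5
K→L: (-14)(14) − (-4)(1) = -192
L→M: (-4)(14) − (-1)(14) = -42
M→N: (-1)(9) − (13)(14) = -191
N→O: (13)(3.5) − (13)(9) = -71.5
O→P: (13)(-3) − (12)(3.5) = -81
P→Q: (12)(-5.5) − (7)(-3) = -45
Q→J: (7)(-1) − (-12.5)(-5.5) = -75.75
Σ = -724.75
Area = |Σ|/2 = 362.375.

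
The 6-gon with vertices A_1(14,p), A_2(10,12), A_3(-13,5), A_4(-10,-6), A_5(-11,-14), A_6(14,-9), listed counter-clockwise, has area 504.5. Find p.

Write out the shoelace sum; only the two edges meeting at A_1 involve p:
2·Area = [(14·p − 14·(-9)) + (14·12 − 10·p)] + 703
       = 4·p + 997 = 1009
⇒ p = 3.

3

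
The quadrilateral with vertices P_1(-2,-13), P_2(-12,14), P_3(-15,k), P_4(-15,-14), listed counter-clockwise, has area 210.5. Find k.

The doubled signed area Σ (x_i y_{i+1} − x_{i+1} y_i) is linear in k.
With k=0 it equals 403; the coefficient of k is 3 (from the two edges through P_3).
So 3·k + 403 = 2·210.5 = 421 ⇒ k = 6.

6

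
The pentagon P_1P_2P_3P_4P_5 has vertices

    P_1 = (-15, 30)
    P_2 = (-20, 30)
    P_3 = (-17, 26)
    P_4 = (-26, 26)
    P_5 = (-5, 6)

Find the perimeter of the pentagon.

74

|P_1P_2| = √((-5)² + (0)²) = √25 = 5
|P_2P_3| = √((3)² + (-4)²) = √25 = 5
|P_3P_4| = √((-9)² + (0)²) = √81 = 9
|P_4P_5| = √((21)² + (-20)²) = √841 = 29
|P_5P_1| = √((-10)² + (24)²) = √676 = 26
Perimeter = 5 + 5 + 9 + 29 + 26 = 74.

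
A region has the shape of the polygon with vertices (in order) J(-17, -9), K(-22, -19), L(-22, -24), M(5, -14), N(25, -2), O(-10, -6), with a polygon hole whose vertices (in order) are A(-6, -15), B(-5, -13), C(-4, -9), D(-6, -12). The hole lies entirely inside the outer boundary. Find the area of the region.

406.5

Outer boundary:
Apply Gauss's area formula: 2A = Σ (x_i·y_{i+1} − x_{i+1}·y_i), indices taken mod 6.
J→K: (-17)(-19) − (-22)(-9) = 125
K→L: (-22)(-24) − (-22)(-19) = 110
L→M: (-22)(-14) − (5)(-24) = 428
M→N: (5)(-2) − (25)(-14) = 340
N→O: (25)(-6) − (-10)(-2) = -170
O→J: (-10)(-9) − (-17)(-6) = -12
Σ = 821
Area = |Σ|/2 = 410.5.
Hole:
Cross-terms: 3, -7, -6, 18  ⇒  Σ = 8
Area = |Σ|/2 = 4.
Net area = 410.5 − 4 = 406.5.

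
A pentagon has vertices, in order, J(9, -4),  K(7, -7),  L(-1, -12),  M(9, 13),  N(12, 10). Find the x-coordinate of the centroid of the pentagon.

926/141

Apply the shoelace (surveyor's) formula. First the cross-terms c_i = x_i·y_{i+1} − x_{i+1}·y_i:
  -35, -91, 95, -66, -138  ⇒  2A = -235, A = -117.5.
Then Σ (x_i + x_{i+1})·c_i = -4630, so x̄ = -4630 / (6·(-117.5)) = 926/141.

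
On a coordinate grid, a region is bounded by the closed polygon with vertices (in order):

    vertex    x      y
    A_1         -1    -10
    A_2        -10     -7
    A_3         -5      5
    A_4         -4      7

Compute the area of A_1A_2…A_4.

73

Σ = (-93) + (-85) + (-15) + (47) = -146
Area = |Σ|/2 = 73.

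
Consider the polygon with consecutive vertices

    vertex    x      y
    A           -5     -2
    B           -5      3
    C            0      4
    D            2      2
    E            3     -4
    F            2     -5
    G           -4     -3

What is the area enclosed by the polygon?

53.5

A→B: (-5)(3) − (-5)(-2) = -25
B→C: (-5)(4) − (0)(3) = -20
C→D: (0)(2) − (2)(4) = -8
D→E: (2)(-4) − (3)(2) = -14
E→F: (3)(-5) − (2)(-4) = -7
F→G: (2)(-3) − (-4)(-5) = -26
G→A: (-4)(-2) − (-5)(-3) = -7
Σ = -107
Area = |Σ|/2 = 53.5.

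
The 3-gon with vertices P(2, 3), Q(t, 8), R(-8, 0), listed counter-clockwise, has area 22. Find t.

4

The doubled signed area Σ (x_i y_{i+1} − x_{i+1} y_i) is linear in t.
With t=0 it equals 56; the coefficient of t is -3 (from the two edges through Q).
So -3·t + 56 = 2·22 = 44 ⇒ t = 4.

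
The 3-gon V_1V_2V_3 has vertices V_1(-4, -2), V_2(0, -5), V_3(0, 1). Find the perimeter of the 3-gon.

16

|V_1V_2| = √((4)² + (-3)²) = √25 = 5
|V_2V_3| = √((0)² + (6)²) = √36 = 6
|V_3V_1| = √((-4)² + (-3)²) = √25 = 5
Perimeter = 5 + 6 + 5 = 16.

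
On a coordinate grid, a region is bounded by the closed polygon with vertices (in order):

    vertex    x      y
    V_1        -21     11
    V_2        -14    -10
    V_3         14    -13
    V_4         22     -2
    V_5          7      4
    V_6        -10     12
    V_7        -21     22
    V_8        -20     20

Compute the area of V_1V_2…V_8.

711

Apply the surveyor's formula: 2A = Σ (x_i·y_{i+1} − x_{i+1}·y_i), indices taken mod 8.
Σ = (364) + (322) + (258) + (102) + (124) + (32) + (20) + (200) = 1422
Area = |Σ|/2 = 711.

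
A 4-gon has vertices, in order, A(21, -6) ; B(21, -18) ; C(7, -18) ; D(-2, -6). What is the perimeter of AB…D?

64

|AB| = √((0)² + (-12)²) = √144 = 12
|BC| = √((-14)² + (0)²) = √196 = 14
|CD| = √((-9)² + (12)²) = √225 = 15
|DA| = √((23)² + (0)²) = √529 = 23
Perimeter = 12 + 14 + 15 + 23 = 64.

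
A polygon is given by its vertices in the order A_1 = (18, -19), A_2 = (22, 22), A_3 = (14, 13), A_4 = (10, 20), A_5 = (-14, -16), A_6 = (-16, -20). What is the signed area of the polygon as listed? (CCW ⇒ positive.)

Apply the shoelace formula: 2A = Σ (x_i·y_{i+1} − x_{i+1}·y_i), indices taken mod 6.
Σ = (814) + (-22) + (150) + (120) + (24) + (664) = 1750
Signed area = Σ/2 = 875 (positive ⇒ counter-clockwise traversal).

875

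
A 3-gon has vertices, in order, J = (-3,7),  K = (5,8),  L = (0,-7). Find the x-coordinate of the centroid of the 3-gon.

2/3

Apply the shoelace formula. First the cross-terms c_i = x_i·y_{i+1} − x_{i+1}·y_i:
  -59, -35, -21  ⇒  2A = -115, A = -57.5.
Then Σ (x_i + x_{i+1})·c_i = -230, so x̄ = -230 / (6·(-57.5)) = 2/3.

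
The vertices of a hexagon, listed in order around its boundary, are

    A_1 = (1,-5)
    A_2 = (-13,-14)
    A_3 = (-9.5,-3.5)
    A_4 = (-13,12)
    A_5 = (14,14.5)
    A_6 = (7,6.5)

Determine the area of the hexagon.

Apply the surveyor's formula: 2A = Σ (x_i·y_{i+1} − x_{i+1}·y_i), indices taken mod 6.
Σ = (-79) + (-87.5) + (-159.5) + (-356.5) + (-10.5) + (-41.5) = -734.5
Area = |Σ|/2 = 367.25.

367.25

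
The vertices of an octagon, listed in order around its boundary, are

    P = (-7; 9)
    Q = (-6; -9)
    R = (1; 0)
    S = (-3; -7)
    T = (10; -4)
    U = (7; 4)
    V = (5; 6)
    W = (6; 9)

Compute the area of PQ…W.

Σ = (117) + (9) + (-7) + (82) + (68) + (22) + (9) + (117) = 417
Area = |Σ|/2 = 208.5.

208.5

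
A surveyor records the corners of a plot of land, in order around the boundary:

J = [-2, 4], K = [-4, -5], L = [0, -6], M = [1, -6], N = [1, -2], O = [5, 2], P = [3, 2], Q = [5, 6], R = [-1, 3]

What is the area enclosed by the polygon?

Apply Gauss's area formula: 2A = Σ (x_i·y_{i+1} − x_{i+1}·y_i), indices taken mod 9.
Cross-terms: 26, 24, 6, 4, 12, 4, 8, 21, 2  ⇒  Σ = 107
Area = |Σ|/2 = 53.5.

53.5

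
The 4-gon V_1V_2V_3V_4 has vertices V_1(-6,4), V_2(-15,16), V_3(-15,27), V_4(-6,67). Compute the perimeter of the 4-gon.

130

|V_1V_2| = √((-9)² + (12)²) = √225 = 15
|V_2V_3| = √((0)² + (11)²) = √121 = 11
|V_3V_4| = √((9)² + (40)²) = √1681 = 41
|V_4V_1| = √((0)² + (-63)²) = √3969 = 63
Perimeter = 15 + 11 + 41 + 63 = 130.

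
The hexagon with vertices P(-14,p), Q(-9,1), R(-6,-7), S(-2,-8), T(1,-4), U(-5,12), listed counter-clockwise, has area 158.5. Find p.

13

Write out the shoelace sum; only the two edges meeting at P involve p:
2·Area = [((-5)·p − (-14)·12) + ((-14)·1 − (-9)·p)] + 111
       = 4·p + 265 = 317
⇒ p = 13.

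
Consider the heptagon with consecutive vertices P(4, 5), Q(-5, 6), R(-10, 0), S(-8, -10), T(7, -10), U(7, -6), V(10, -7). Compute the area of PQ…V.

238

Apply Gauss's area formula: 2A = Σ (x_i·y_{i+1} − x_{i+1}·y_i), indices taken mod 7.
Σ = (49) + (60) + (100) + (150) + (28) + (11) + (78) = 476
Area = |Σ|/2 = 238.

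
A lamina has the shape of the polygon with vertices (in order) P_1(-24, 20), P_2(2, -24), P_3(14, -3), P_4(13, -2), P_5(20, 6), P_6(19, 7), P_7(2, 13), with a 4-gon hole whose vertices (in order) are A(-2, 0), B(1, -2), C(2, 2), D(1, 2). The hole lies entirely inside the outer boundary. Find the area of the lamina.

Outer boundary:
Cross-terms: 536, 330, 11, 118, 26, 233, 352  ⇒  Σ = 1606
Area = |Σ|/2 = 803.
Hole:
Cross-terms: 4, 6, 2, 4  ⇒  Σ = 16
Area = |Σ|/2 = 8.
Net area = 803 − 8 = 795.

795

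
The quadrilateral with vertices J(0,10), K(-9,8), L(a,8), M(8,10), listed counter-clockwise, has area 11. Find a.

-6

Write out the shoelace sum; only the two edges meeting at L involve a:
2·Area = [((-9)·8 − a·8) + (a·10 − 8·8)] + 170
       = 2·a + 34 = 22
⇒ a = -6.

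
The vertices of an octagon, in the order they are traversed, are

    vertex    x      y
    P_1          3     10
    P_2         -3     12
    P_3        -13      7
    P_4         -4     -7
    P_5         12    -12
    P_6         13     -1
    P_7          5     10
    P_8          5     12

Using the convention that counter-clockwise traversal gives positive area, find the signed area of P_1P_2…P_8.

Apply the shoelace (surveyor's) formula: 2A = Σ (x_i·y_{i+1} − x_{i+1}·y_i), indices taken mod 8.
P_1→P_2: (3)(12) − (-3)(10) = 66
P_2→P_3: (-3)(7) − (-13)(12) = 135
P_3→P_4: (-13)(-7) − (-4)(7) = 119
P_4→P_5: (-4)(-12) − (12)(-7) = 132
P_5→P_6: (12)(-1) − (13)(-12) = 144
P_6→P_7: (13)(10) − (5)(-1) = 135
P_7→P_8: (5)(12) − (5)(10) = 10
P_8→P_1: (5)(10) − (3)(12) = 14
Σ = 755
Signed area = Σ/2 = 377.5 (positive ⇒ counter-clockwise traversal).

377.5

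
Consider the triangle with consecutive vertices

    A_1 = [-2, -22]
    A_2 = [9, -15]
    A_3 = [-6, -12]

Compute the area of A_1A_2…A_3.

Apply the surveyor's formula: 2A = Σ (x_i·y_{i+1} − x_{i+1}·y_i), indices taken mod 3.
Cross-terms: 228, -198, 108  ⇒  Σ = 138
Area = |Σ|/2 = 69.

69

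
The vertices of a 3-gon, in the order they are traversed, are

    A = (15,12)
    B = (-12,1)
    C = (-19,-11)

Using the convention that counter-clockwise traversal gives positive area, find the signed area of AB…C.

123.5

Cross-terms: 159, 151, -63  ⇒  Σ = 247
Signed area = Σ/2 = 123.5 (positive ⇒ counter-clockwise traversal).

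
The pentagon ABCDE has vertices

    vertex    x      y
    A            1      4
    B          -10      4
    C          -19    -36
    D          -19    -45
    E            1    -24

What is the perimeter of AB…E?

118

|AB| = √((-11)² + (0)²) = √121 = 11
|BC| = √((-9)² + (-40)²) = √1681 = 41
|CD| = √((0)² + (-9)²) = √81 = 9
|DE| = √((20)² + (21)²) = √841 = 29
|EA| = √((0)² + (28)²) = √784 = 28
Perimeter = 11 + 41 + 9 + 29 + 28 = 118.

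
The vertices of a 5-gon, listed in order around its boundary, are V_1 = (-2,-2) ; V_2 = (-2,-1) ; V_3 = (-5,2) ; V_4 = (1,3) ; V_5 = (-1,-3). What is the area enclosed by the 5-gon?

16

Apply the surveyor's formula: 2A = Σ (x_i·y_{i+1} − x_{i+1}·y_i), indices taken mod 5.
Σ = (-2) + (-9) + (-17) + (0) + (-4) = -32
Area = |Σ|/2 = 16.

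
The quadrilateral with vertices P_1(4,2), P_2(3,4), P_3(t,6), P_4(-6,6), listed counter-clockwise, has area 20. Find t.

The doubled signed area Σ (x_i y_{i+1} − x_{i+1} y_i) is linear in t.
With t=0 it equals 28; the coefficient of t is 2 (from the two edges through P_3).
So 2·t + 28 = 2·20 = 40 ⇒ t = 6.

6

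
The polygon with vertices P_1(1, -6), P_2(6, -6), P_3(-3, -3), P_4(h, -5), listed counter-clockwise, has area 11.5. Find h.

-3

The doubled signed area Σ (x_i y_{i+1} − x_{i+1} y_i) is linear in h.
With h=0 it equals 14; the coefficient of h is -3 (from the two edges through P_4).
So -3·h + 14 = 2·11.5 = 23 ⇒ h = -3.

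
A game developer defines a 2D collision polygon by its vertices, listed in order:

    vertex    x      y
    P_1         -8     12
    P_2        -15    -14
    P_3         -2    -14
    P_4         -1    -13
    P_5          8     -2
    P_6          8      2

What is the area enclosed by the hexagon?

Σ = (292) + (182) + (12) + (106) + (32) + (112) = 736
Area = |Σ|/2 = 368.

368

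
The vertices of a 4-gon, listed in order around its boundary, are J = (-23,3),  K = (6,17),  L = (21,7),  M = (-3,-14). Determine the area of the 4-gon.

664

Apply Gauss's area formula: 2A = Σ (x_i·y_{i+1} − x_{i+1}·y_i), indices taken mod 4.
J→K: (-23)(17) − (6)(3) = -409
K→L: (6)(7) − (21)(17) = -315
L→M: (21)(-14) − (-3)(7) = -273
M→J: (-3)(3) − (-23)(-14) = -331
Σ = -1328
Area = |Σ|/2 = 664.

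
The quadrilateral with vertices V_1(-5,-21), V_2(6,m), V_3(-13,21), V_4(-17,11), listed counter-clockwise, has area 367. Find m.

-18

Write out the shoelace sum; only the two edges meeting at V_2 involve m:
2·Area = [((-5)·m − 6·(-21)) + (6·21 − (-13)·m)] + 626
       = 8·m + 878 = 734
⇒ m = -18.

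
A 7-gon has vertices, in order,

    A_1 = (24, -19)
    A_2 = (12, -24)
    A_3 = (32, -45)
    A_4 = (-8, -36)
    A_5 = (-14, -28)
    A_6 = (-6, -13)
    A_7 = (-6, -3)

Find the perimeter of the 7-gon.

154

|A_1A_2| = √((-12)² + (-5)²) = √169 = 13
|A_2A_3| = √((20)² + (-21)²) = √841 = 29
|A_3A_4| = √((-40)² + (9)²) = √1681 = 41
|A_4A_5| = √((-6)² + (8)²) = √100 = 10
|A_5A_6| = √((8)² + (15)²) = √289 = 17
|A_6A_7| = √((0)² + (10)²) = √100 = 10
|A_7A_1| = √((30)² + (-16)²) = √1156 = 34
Perimeter = 13 + 29 + 41 + 10 + 17 + 10 + 34 = 154.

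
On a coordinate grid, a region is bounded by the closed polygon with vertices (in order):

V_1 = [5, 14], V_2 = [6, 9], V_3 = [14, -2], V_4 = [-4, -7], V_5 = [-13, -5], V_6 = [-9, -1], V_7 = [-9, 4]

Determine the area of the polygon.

Apply the surveyor's formula: 2A = Σ (x_i·y_{i+1} − x_{i+1}·y_i), indices taken mod 7.
Σ = (-39) + (-138) + (-106) + (-71) + (-32) + (-45) + (-146) = -577
Area = |Σ|/2 = 288.5.

288.5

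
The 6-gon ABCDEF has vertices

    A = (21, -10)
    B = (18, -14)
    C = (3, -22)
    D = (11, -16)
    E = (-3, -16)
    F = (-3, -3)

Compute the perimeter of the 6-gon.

|AB| = √((-3)² + (-4)²) = √25 = 5
|BC| = √((-15)² + (-8)²) = √289 = 17
|CD| = √((8)² + (6)²) = √100 = 10
|DE| = √((-14)² + (0)²) = √196 = 14
|EF| = √((0)² + (13)²) = √169 = 13
|FA| = √((24)² + (-7)²) = √625 = 25
Perimeter = 5 + 17 + 10 + 14 + 13 + 25 = 84.

84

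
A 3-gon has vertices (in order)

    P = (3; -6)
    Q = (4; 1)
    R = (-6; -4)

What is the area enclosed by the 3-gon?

32.5

Cross-terms: 27, -10, 48  ⇒  Σ = 65
Area = |Σ|/2 = 32.5.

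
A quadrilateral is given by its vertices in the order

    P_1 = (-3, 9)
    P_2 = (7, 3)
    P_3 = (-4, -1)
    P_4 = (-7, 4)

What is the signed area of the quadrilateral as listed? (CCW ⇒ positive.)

Apply the shoelace (surveyor's) formula: 2A = Σ (x_i·y_{i+1} − x_{i+1}·y_i), indices taken mod 4.
Cross-terms: -72, 5, -23, -51  ⇒  Σ = -141
Signed area = Σ/2 = -70.5 (negative ⇒ clockwise traversal).

-70.5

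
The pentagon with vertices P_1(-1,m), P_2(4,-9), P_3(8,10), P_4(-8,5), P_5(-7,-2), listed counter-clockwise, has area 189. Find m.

-8

The doubled signed area Σ (x_i y_{i+1} − x_{i+1} y_i) is linear in m.
With m=0 it equals 290; the coefficient of m is -11 (from the two edges through P_1).
So -11·m + 290 = 2·189 = 378 ⇒ m = -8.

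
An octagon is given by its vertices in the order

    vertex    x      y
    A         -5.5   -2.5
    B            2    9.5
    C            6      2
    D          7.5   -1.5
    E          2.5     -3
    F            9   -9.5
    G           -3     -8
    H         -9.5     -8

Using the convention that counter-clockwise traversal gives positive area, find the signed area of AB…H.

-156.25

A→B: (-5.5)(9.5) − (2)(-2.5) = -47.25
B→C: (2)(2) − (6)(9.5) = -53
C→D: (6)(-1.5) − (7.5)(2) = -24
D→E: (7.5)(-3) − (2.5)(-1.5) = -18.75
E→F: (2.5)(-9.5) − (9)(-3) = 3.25
F→G: (9)(-8) − (-3)(-9.5) = -100.5
G→H: (-3)(-8) − (-9.5)(-8) = -52
H→A: (-9.5)(-2.5) − (-5.5)(-8) = -20.25
Σ = -312.5
Signed area = Σ/2 = -156.25 (negative ⇒ clockwise traversal).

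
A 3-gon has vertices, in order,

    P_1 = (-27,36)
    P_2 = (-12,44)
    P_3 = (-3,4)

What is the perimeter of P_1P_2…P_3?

98

|P_1P_2| = √((15)² + (8)²) = √289 = 17
|P_2P_3| = √((9)² + (-40)²) = √1681 = 41
|P_3P_1| = √((-24)² + (32)²) = √1600 = 40
Perimeter = 17 + 41 + 40 = 98.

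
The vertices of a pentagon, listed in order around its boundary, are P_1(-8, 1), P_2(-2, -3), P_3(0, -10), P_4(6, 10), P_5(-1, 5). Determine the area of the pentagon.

Apply the surveyor's formula: 2A = Σ (x_i·y_{i+1} − x_{i+1}·y_i), indices taken mod 5.
Σ = (26) + (20) + (60) + (40) + (39) = 185
Area = |Σ|/2 = 92.5.

92.5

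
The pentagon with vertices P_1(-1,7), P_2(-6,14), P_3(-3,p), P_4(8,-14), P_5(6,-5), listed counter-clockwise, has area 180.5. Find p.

-12

The doubled signed area Σ (x_i y_{i+1} − x_{i+1} y_i) is linear in p.
With p=0 it equals 193; the coefficient of p is -14 (from the two edges through P_3).
So -14·p + 193 = 2·180.5 = 361 ⇒ p = -12.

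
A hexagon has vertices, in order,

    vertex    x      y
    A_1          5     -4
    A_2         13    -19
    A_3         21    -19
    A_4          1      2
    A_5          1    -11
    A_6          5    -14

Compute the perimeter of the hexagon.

|A_1A_2| = √((8)² + (-15)²) = √289 = 17
|A_2A_3| = √((8)² + (0)²) = √64 = 8
|A_3A_4| = √((-20)² + (21)²) = √841 = 29
|A_4A_5| = √((0)² + (-13)²) = √169 = 13
|A_5A_6| = √((4)² + (-3)²) = √25 = 5
|A_6A_1| = √((0)² + (10)²) = √100 = 10
Perimeter = 17 + 8 + 29 + 13 + 5 + 10 = 82.

82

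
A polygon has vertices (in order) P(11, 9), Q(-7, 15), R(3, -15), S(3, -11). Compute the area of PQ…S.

224

Apply the shoelace (surveyor's) formula: 2A = Σ (x_i·y_{i+1} − x_{i+1}·y_i), indices taken mod 4.
Σ = (228) + (60) + (12) + (148) = 448
Area = |Σ|/2 = 224.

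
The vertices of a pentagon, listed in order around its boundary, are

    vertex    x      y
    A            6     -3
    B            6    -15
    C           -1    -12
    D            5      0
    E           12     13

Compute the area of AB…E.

Cross-terms: -72, -87, 60, 65, -114  ⇒  Σ = -148
Area = |Σ|/2 = 74.

74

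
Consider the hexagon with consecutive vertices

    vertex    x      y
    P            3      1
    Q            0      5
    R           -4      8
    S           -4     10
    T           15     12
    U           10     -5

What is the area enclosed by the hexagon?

170.5

Apply the surveyor's formula: 2A = Σ (x_i·y_{i+1} − x_{i+1}·y_i), indices taken mod 6.
Σ = (15) + (20) + (-8) + (-198) + (-195) + (25) = -341
Area = |Σ|/2 = 170.5.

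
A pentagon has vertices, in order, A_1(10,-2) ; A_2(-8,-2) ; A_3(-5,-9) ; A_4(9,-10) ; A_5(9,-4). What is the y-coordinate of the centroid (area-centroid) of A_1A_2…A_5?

Apply the surveyor's formula. First the cross-terms c_i = x_i·y_{i+1} − x_{i+1}·y_i:
  -36, 62, 131, 54, 22  ⇒  2A = 233, A = 116.5.
Then Σ (y_i + y_{i+1})·c_i = -3915, so ȳ = -3915 / (6·116.5) = -1305/233.

-1305/233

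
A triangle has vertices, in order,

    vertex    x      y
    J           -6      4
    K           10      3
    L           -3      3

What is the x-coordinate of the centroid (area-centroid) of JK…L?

Apply Gauss's area formula. First the cross-terms c_i = x_i·y_{i+1} − x_{i+1}·y_i:
  -58, 39, 6  ⇒  2A = -13, A = -6.5.
Then Σ (x_i + x_{i+1})·c_i = -13, so x̄ = -13 / (6·(-6.5)) = 1/3.

1/3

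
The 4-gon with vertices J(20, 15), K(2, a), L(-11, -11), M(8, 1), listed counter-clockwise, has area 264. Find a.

The doubled signed area Σ (x_i y_{i+1} − x_{i+1} y_i) is linear in a.
With a=0 it equals 125; the coefficient of a is 31 (from the two edges through K).
So 31·a + 125 = 2·264 = 528 ⇒ a = 13.

13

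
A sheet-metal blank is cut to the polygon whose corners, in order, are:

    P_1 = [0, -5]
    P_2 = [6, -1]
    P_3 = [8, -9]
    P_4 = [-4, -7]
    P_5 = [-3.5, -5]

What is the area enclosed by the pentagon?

Σ = (30) + (-46) + (-92) + (-4.5) + (17.5) = -95
Area = |Σ|/2 = 47.5.

47.5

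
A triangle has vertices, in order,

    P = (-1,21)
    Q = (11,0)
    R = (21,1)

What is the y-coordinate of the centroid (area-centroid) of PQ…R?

22/3

Apply Gauss's area formula. First the cross-terms c_i = x_i·y_{i+1} − x_{i+1}·y_i:
  -231, 11, 442  ⇒  2A = 222, A = 111.
Then Σ (y_i + y_{i+1})·c_i = 4884, so ȳ = 4884 / (6·111) = 22/3.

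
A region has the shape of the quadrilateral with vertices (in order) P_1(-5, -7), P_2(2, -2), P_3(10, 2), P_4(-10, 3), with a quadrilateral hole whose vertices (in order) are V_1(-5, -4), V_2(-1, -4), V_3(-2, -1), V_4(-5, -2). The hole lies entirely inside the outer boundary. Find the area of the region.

Outer boundary:
Apply the shoelace (surveyor's) formula: 2A = Σ (x_i·y_{i+1} − x_{i+1}·y_i), indices taken mod 4.
Σ = (24) + (24) + (50) + (85) = 183
Area = |Σ|/2 = 91.5.
Hole:
Apply the surveyor's formula: 2A = Σ (x_i·y_{i+1} − x_{i+1}·y_i), indices taken mod 4.
Σ = (16) + (-7) + (-1) + (10) = 18
Area = |Σ|/2 = 9.
Net area = 91.5 − 9 = 82.5.

82.5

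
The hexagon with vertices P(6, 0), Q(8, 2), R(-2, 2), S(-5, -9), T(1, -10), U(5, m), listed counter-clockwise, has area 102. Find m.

-7

Write out the shoelace sum; only the two edges meeting at U involve m:
2·Area = [(1·m − 5·(-10)) + (5·0 − 6·m)] + 119
       = -5·m + 169 = 204
⇒ m = -7.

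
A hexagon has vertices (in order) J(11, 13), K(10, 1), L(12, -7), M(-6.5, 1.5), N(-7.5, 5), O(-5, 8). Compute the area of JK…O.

Apply the shoelace formula: 2A = Σ (x_i·y_{i+1} − x_{i+1}·y_i), indices taken mod 6.
J→K: (11)(1) − (10)(13) = -119
K→L: (10)(-7) − (12)(1) = -82
L→M: (12)(1.5) − (-6.5)(-7) = -27.5
M→N: (-6.5)(5) − (-7.5)(1.5) = -21.25
N→O: (-7.5)(8) − (-5)(5) = -35
O→J: (-5)(13) − (11)(8) = -153
Σ = -437.75
Area = |Σ|/2 = 218.875.

218.875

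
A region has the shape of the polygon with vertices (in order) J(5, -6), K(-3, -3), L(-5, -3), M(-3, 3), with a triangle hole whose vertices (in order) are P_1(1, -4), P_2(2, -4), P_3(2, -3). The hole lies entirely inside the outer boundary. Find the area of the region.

29.5

Outer boundary:
Apply Gauss's area formula: 2A = Σ (x_i·y_{i+1} − x_{i+1}·y_i), indices taken mod 4.
Cross-terms: -33, -6, -24, 3  ⇒  Σ = -60
Area = |Σ|/2 = 30.
Hole:
Apply the shoelace (surveyor's) formula: 2A = Σ (x_i·y_{i+1} − x_{i+1}·y_i), indices taken mod 3.
Σ = (4) + (2) + (-5) = 1
Area = |Σ|/2 = 0.5.
Net area = 30 − 0.5 = 29.5.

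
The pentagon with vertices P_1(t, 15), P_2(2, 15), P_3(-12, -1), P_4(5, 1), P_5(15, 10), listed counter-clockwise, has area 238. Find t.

15

Write out the shoelace sum; only the two edges meeting at P_1 involve t:
2·Area = [(15·15 − t·10) + (t·15 − 2·15)] + 206
       = 5·t + 401 = 476
⇒ t = 15.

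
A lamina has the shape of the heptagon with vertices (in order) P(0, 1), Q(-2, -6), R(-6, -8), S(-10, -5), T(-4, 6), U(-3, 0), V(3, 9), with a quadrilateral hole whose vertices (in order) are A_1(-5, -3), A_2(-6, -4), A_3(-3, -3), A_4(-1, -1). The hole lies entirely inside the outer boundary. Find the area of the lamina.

Outer boundary:
Apply the shoelace (surveyor's) formula: 2A = Σ (x_i·y_{i+1} − x_{i+1}·y_i), indices taken mod 7.
P→Q: (0)(-6) − (-2)(1) = 2
Q→R: (-2)(-8) − (-6)(-6) = -20
R→S: (-6)(-5) − (-10)(-8) = -50
S→T: (-10)(6) − (-4)(-5) = -80
T→U: (-4)(0) − (-3)(6) = 18
U→V: (-3)(9) − (3)(0) = -27
V→P: (3)(1) − (0)(9) = 3
Σ = -154
Area = |Σ|/2 = 77.
Hole:
Cross-terms: 2, 6, 0, -2  ⇒  Σ = 6
Area = |Σ|/2 = 3.
Net area = 77 − 3 = 74.

74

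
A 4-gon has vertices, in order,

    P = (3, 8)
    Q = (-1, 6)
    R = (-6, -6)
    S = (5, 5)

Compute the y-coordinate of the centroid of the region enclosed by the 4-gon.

689/279

Apply the shoelace formula. First the cross-terms c_i = x_i·y_{i+1} − x_{i+1}·y_i:
  26, 42, 0, 25  ⇒  2A = 93, A = 46.5.
Then Σ (y_i + y_{i+1})·c_i = 689, so ȳ = 689 / (6·46.5) = 689/279.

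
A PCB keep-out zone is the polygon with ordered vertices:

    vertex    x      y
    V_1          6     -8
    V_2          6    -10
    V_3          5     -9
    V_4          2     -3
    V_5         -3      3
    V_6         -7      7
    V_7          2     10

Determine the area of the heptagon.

88

Apply Gauss's area formula: 2A = Σ (x_i·y_{i+1} − x_{i+1}·y_i), indices taken mod 7.
V_1→V_2: (6)(-10) − (6)(-8) = -12
V_2→V_3: (6)(-9) − (5)(-10) = -4
V_3→V_4: (5)(-3) − (2)(-9) = 3
V_4→V_5: (2)(3) − (-3)(-3) = -3
V_5→V_6: (-3)(7) − (-7)(3) = 0
V_6→V_7: (-7)(10) − (2)(7) = -84
V_7→V_1: (2)(-8) − (6)(10) = -76
Σ = -176
Area = |Σ|/2 = 88.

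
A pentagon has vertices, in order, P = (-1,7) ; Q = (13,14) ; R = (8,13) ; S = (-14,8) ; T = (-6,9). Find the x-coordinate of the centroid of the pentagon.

28/29

Apply Gauss's area formula. First the cross-terms c_i = x_i·y_{i+1} − x_{i+1}·y_i:
  -105, 57, 246, -78, -33  ⇒  2A = 87, A = 43.5.
Then Σ (x_i + x_{i+1})·c_i = 252, so x̄ = 252 / (6·43.5) = 28/29.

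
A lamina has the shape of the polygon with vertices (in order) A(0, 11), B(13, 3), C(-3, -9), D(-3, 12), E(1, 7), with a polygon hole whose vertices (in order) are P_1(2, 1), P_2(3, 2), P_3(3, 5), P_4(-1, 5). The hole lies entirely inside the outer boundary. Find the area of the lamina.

Outer boundary:
Cross-terms: -143, -108, -63, -33, 11  ⇒  Σ = -336
Area = |Σ|/2 = 168.
Hole:
P_1→P_2: (2)(2) − (3)(1) = 1
P_2→P_3: (3)(5) − (3)(2) = 9
P_3→P_4: (3)(5) − (-1)(5) = 20
P_4→P_1: (-1)(1) − (2)(5) = -11
Σ = 19
Area = |Σ|/2 = 9.5.
Net area = 168 − 9.5 = 158.5.

158.5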